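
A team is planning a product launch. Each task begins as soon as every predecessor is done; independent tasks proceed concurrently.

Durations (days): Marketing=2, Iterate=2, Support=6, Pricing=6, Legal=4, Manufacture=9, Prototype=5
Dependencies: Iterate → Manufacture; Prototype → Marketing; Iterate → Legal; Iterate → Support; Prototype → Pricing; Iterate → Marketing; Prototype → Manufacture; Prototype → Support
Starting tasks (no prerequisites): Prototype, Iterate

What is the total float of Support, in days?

Prototype→Manufacture = 5+9 = 14 sets the makespan at 14 days.
Longest path through Support: 11 days (earliest finish 11, latest finish 14).
Slack of Support = 8 − 5 = 3 days.

3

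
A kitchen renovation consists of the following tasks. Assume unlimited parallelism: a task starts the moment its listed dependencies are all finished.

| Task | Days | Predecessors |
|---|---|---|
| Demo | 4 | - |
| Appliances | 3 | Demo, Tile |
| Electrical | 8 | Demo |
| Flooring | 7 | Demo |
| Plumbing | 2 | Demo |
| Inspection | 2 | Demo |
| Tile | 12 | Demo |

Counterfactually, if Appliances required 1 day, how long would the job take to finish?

17

Critical path before the change: Demo→Tile→Appliances = 4+12+3 = 19 giving 19 days.
Appliances lies on that path, so at 1 day the path becomes 17 days.
No other chain overtakes it, so the finish is 17 days.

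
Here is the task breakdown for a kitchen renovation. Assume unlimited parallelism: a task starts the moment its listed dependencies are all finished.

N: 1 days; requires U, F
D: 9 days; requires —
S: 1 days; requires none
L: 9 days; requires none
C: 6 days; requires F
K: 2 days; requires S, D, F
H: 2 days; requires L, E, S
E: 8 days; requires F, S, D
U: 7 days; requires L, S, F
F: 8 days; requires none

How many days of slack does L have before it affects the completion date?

The longest chain is D→E→H = 9+8+2 = 19; overall finish 19 days.
L finishes as early as 9 and must finish by 11.
Float = 19 − 17 = 2.

2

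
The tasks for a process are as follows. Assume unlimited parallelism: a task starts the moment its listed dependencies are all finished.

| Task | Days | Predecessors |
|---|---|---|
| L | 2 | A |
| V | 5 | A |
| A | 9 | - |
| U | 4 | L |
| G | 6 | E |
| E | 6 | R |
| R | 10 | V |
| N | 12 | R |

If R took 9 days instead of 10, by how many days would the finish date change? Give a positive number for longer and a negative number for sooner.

Baseline: A→V→R→E→G = 9+5+10+6+6 = 36 → 36 days.
R is on the critical path; changing it to 9 makes that path 35 days.
No other chain overtakes it, so the finish is 35 days.
Change in finish: 35 − 36 = -1 days.

-1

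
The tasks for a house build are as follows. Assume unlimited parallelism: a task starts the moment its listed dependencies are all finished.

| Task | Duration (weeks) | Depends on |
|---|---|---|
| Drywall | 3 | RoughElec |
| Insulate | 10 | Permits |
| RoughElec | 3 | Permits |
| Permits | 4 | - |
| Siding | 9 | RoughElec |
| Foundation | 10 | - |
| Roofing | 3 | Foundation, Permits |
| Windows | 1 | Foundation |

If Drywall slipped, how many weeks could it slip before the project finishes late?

Permits→RoughElec→Siding = 4+3+9 = 16 sets the makespan at 16 weeks.
Longest path through Drywall: 10 weeks (earliest finish 10, latest finish 16).
So Drywall can slip 16 − 10 = 6 weeks.

6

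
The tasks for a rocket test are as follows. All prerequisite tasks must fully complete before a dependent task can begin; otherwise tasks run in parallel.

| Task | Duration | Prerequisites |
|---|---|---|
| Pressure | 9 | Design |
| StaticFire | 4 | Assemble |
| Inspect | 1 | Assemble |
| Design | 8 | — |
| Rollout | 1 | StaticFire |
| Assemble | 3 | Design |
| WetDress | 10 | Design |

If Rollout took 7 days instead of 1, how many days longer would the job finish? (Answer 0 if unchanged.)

4

Critical path before the change: Design→WetDress = 8+10 = 18 giving 18 days.
Rollout is off the critical path — its longest chain is 16 days, giving 2 of slack.
Now Design→Assemble→StaticFire→Rollout = 8+3+4+7 = 22 is longest, so the finish becomes 22 days.
Change in finish: 22 − 18 = +4 days.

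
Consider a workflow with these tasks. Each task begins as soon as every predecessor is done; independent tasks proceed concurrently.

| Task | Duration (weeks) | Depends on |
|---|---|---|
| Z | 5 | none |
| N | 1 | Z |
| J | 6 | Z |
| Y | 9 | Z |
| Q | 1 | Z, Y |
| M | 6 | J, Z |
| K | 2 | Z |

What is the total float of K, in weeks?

10

The longest chain is Z→J→M = 5+6+6 = 17; overall finish 17 weeks.
Longest path through K: 7 weeks (earliest finish 7, latest finish 17).
So K can slip 17 − 7 = 10 weeks.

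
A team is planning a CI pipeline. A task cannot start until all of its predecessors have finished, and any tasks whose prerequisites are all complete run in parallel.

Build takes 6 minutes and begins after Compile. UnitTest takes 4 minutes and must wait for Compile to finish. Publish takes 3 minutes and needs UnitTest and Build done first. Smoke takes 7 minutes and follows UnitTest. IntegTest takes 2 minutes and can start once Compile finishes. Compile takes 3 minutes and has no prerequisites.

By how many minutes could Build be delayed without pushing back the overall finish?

2

The longest chain is Compile→UnitTest→Smoke = 3+4+7 = 14; overall finish 14 minutes.
Longest path through Build: 12 minutes (earliest finish 9, latest finish 11).
Float = 14 − 12 = 2.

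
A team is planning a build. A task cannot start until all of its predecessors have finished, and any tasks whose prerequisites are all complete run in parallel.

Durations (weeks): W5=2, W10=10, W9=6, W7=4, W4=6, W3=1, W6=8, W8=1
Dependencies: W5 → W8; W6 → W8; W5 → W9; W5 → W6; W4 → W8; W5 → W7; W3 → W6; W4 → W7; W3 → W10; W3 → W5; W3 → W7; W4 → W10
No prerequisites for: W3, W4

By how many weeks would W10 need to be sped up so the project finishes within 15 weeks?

1

Current finish: 16 weeks; target: 15.
W10 is on every critical path, so each week cut from W10 cuts the finish by one (this holds down to a finish of 12).
Need 16 − 15 = 1 week off W10 → W10 becomes 9 weeks, finish becomes 15.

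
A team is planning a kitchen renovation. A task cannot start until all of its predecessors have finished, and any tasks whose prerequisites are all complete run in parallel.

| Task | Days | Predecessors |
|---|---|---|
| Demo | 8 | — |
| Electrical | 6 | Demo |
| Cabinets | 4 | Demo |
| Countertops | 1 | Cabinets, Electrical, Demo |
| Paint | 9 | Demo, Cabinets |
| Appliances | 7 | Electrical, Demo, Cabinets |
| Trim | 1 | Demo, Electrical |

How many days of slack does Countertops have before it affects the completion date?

6

Critical path: Demo→Electrical→Appliances = 8+6+7 = 21, so the finish is 21 days.
Countertops finishes as early as 15 and must finish by 21.
Slack of Countertops = 20 − 14 = 6 days.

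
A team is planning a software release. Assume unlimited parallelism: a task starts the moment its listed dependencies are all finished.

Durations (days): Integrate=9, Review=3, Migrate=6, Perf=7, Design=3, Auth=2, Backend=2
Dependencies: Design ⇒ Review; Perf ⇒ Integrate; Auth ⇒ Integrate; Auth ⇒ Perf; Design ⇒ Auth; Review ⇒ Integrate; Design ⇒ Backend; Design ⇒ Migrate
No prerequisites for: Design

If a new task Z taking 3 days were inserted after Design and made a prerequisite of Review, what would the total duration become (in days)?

21

Originally the plan takes 21 days.
With Z inserted, Review now waits for max(Design, Z).
New critical path: Design→Auth→Perf→Integrate = 3+2+7+9 = 21 ⇒ 21 days.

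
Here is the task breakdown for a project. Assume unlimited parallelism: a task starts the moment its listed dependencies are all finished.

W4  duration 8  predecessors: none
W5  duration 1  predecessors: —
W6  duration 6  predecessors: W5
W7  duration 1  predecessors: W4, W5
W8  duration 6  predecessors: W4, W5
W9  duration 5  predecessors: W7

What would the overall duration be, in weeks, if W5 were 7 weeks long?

Baseline: W4→W7→W9 = 8+1+5 = 14 → 14 weeks.
W5 is off the critical path — its longest chain is 7 weeks, giving 7 of slack.
The critical path is still W4→W7→W9; finish is now 14 weeks.

14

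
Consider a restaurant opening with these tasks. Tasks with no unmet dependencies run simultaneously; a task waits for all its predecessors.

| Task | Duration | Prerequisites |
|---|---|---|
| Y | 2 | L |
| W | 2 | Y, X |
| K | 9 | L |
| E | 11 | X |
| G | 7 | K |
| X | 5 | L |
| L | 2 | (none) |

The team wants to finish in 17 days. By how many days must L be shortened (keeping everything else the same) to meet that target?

Current finish: 18 days; target: 17.
L is on every critical path, so each day cut from L cuts the finish by one (this holds down to a finish of 17).
Need 18 − 17 = 1 day off L → L becomes 1 day, finish becomes 17.

1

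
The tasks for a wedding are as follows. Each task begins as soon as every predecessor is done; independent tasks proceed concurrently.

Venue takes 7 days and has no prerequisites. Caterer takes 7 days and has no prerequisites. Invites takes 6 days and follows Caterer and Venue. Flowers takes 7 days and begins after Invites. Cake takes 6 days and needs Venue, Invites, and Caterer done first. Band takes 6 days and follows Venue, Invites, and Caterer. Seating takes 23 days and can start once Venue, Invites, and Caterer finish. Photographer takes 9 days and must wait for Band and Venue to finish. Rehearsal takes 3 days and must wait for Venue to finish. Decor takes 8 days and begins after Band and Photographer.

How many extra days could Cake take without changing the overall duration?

17

Critical path: Venue→Invites→Band→Photographer→Decor = 7+6+6+9+8 = 36, so the finish is 36 days.
Longest path through Cake: 19 days (earliest finish 19, latest finish 36).
So Cake can slip 36 − 19 = 17 days.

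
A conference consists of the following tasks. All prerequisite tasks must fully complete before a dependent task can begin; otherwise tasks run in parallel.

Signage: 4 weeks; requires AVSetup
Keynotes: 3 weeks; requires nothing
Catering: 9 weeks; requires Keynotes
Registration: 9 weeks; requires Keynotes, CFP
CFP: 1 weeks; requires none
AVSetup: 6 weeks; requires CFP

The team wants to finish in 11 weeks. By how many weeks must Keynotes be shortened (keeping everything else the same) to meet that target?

1

Current finish: 12 weeks; target: 11.
Keynotes is on every critical path, so each week cut from Keynotes cuts the finish by one (this holds down to a finish of 11).
Need 12 − 11 = 1 week off Keynotes → Keynotes becomes 2 weeks, finish becomes 11.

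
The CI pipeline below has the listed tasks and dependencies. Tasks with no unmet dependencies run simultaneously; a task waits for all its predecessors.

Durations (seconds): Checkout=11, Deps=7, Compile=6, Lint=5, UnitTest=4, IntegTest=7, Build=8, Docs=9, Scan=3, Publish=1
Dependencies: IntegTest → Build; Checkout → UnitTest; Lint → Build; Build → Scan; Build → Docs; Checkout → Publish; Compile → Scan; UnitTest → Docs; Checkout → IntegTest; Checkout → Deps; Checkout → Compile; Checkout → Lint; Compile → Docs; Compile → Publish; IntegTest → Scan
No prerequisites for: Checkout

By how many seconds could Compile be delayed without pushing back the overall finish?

9

Checkout→IntegTest→Build→Docs = 11+7+8+9 = 35 sets the makespan at 35 seconds.
The longest chain containing Compile totals 26 seconds.
Float = 35 − 26 = 9.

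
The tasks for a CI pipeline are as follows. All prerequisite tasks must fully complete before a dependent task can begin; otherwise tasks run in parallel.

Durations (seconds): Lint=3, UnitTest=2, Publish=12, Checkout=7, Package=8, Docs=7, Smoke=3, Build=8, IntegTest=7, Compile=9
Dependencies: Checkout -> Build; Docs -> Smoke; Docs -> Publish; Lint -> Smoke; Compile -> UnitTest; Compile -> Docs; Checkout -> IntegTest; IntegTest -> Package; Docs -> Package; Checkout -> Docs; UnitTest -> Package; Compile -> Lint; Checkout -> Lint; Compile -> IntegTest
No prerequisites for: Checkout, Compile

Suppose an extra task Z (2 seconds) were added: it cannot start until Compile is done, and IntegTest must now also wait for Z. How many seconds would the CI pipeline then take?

28

Originally the CI pipeline takes 28 seconds.
With Z inserted, IntegTest now waits for max(Compile, Checkout, Z).
New critical path: Compile→Docs→Publish = 9+7+12 = 28 ⇒ 28 seconds.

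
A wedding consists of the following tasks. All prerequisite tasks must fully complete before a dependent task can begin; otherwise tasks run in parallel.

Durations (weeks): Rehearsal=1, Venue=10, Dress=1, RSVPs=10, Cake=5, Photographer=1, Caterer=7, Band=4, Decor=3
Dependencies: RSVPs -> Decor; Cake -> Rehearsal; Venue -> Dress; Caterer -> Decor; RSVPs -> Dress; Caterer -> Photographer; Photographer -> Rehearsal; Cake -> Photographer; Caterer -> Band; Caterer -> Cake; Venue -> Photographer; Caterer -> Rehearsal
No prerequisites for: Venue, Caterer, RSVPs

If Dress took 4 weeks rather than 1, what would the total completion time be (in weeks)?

Critical path before the change: Caterer→Cake→Photographer→Rehearsal = 7+5+1+1 = 14 giving 14 weeks.
The longest path through Dress is only 11 weeks, so Dress has float 3.
New critical path: Venue→Dress = 10+4 = 14 ⇒ 14 weeks.

14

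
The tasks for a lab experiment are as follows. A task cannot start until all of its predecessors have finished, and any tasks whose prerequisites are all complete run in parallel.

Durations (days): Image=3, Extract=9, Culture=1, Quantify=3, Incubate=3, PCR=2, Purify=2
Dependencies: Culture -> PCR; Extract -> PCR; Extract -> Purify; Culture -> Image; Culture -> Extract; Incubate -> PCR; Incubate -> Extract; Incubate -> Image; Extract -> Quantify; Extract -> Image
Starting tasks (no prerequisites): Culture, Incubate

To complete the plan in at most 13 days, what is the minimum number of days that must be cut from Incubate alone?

Current finish: 15 days; target: 13.
Incubate is on every critical path, so each day cut from Incubate cuts the finish by one (this holds down to a finish of 13).
Need 15 − 13 = 2 days off Incubate → Incubate becomes 1 day, finish becomes 13.

2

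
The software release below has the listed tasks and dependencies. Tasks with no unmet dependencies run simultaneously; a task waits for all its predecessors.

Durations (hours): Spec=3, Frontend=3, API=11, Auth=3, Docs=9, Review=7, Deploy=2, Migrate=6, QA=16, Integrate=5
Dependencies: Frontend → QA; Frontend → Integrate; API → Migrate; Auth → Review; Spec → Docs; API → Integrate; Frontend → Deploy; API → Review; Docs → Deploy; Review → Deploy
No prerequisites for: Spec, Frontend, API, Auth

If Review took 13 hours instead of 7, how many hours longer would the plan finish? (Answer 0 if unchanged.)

Critical path before the change: API→Review→Deploy = 11+7+2 = 20 giving 20 hours.
Review is on the critical path; changing it to 13 makes that path 26 hours.
That remains the longest chain; total 26 hours.
Change in finish: 26 − 20 = +6 hours.

6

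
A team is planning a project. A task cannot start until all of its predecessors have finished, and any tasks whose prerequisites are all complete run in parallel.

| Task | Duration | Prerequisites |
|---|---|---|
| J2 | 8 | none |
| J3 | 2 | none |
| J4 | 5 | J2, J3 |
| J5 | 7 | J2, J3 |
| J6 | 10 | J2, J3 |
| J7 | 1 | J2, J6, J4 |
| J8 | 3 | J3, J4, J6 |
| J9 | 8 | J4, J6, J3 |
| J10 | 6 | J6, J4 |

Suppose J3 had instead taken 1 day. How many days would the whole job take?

26

Baseline: J2→J6→J9 = 8+10+8 = 26 → 26 days.
The longest path through J3 is only 20 days, so J3 has float 6.
No other chain overtakes it, so the finish is 26 days.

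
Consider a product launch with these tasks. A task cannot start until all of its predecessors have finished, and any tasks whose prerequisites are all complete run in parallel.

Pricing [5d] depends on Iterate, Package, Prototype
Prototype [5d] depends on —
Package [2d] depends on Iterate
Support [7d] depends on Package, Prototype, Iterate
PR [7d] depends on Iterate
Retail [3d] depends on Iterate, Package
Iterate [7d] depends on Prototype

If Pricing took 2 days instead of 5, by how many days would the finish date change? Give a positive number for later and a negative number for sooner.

The binding path is Prototype→Iterate→Package→Support = 5+7+2+7 = 21; finish at 21 days.
The longest path through Pricing is only 19 days, so Pricing has float 2.
The critical path is still Prototype→Iterate→Package→Support; finish is now 21 days.
Change in finish: 21 − 21 = +0 days.

0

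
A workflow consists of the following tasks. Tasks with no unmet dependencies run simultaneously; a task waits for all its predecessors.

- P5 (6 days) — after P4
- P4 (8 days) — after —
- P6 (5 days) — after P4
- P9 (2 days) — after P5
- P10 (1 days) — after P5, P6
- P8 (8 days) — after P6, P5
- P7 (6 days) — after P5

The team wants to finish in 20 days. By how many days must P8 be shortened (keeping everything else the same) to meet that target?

2

Current finish: 22 days; target: 20.
P8 is on every critical path, so each day cut from P8 cuts the finish by one (this holds down to a finish of 20).
Need 22 − 20 = 2 days off P8 → P8 becomes 6 days, finish becomes 20.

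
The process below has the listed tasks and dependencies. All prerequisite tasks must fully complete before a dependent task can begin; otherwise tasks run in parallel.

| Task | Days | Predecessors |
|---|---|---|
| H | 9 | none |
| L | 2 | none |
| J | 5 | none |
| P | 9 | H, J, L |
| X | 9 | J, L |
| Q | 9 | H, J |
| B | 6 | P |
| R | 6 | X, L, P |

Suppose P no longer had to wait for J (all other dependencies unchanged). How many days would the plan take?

24

Before: longest chain H→P→B = 9+9+6 = 24, finish 24.
Dropping J→P doesn't change P's earliest start (9); another predecessor still binds.
New critical path: H→P→B = 9+9+6 = 24 ⇒ 24 days.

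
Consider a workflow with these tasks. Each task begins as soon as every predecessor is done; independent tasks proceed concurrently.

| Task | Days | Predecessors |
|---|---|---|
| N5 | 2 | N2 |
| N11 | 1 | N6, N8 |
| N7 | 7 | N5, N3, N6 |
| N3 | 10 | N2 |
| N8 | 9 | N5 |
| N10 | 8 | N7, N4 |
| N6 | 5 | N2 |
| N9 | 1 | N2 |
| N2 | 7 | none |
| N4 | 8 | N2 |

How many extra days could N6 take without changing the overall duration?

The longest chain is N2→N3→N7→N10 = 7+10+7+8 = 32; overall finish 32 days.
N6 finishes as early as 12 and must finish by 17.
So N6 can slip 17 − 12 = 5 days.

5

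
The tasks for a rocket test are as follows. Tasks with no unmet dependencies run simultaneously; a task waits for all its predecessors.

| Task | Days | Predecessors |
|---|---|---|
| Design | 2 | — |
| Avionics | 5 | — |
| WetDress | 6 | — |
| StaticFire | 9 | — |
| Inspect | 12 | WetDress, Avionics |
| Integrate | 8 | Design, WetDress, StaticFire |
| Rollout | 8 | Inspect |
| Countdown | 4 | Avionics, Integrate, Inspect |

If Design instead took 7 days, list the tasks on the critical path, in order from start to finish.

WetDress, Inspect, Rollout

Baseline: WetDress→Inspect→Rollout = 6+12+8 = 26 → 26 days.
Design has 12 days of float (longest path through it is 14).
That remains the longest chain; total 26 days.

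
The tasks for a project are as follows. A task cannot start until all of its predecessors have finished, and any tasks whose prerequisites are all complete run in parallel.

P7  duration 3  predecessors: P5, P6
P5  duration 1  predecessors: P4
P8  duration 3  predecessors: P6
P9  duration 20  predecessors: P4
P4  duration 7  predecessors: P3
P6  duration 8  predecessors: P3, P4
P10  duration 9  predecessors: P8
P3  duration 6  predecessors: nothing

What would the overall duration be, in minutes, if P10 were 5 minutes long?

As given, the longest chain is P3→P4→P6→P8→P10 = 6+7+8+3+9 = 33, so the finish is 33 minutes.
Since P10 is critical, the -4 change carries straight to that chain (now 29 minutes).
The binding chain switches to P3→P4→P9 = 6+7+20 = 33; finish 33 minutes.

33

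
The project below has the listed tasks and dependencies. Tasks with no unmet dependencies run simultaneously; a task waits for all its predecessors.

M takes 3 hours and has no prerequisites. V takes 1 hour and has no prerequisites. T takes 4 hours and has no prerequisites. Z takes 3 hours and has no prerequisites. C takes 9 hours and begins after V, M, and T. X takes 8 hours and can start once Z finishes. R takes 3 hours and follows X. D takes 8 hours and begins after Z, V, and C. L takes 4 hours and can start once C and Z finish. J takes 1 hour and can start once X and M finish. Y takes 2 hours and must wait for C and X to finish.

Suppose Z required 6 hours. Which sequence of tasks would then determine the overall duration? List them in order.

T, C, D

Critical path before the change: T→C→D = 4+9+8 = 21 giving 21 hours.
Z is off the critical path — its longest chain is 14 hours, giving 7 of slack.
That remains the longest chain; total 21 hours.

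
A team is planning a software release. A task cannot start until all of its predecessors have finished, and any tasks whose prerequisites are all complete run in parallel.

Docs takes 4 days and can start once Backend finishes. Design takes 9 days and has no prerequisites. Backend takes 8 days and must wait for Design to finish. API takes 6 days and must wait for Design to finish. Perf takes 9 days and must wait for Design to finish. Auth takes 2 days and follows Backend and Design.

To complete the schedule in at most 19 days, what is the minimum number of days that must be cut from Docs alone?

Current finish: 21 days; target: 19.
Docs is on every critical path, so each day cut from Docs cuts the finish by one (this holds down to a finish of 19).
Need 21 − 19 = 2 days off Docs → Docs becomes 2 days, finish becomes 19.

2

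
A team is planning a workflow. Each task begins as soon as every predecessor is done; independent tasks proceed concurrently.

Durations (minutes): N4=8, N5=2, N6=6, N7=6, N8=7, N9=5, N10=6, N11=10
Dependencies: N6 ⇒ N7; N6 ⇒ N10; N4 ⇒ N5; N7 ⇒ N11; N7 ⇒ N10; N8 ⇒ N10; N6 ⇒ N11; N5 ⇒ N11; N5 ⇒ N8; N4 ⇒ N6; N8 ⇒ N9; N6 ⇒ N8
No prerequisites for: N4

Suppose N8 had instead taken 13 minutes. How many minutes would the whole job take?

33

Critical path before the change: N4→N6→N7→N11 = 8+6+6+10 = 30 giving 30 minutes.
The longest path through N8 is only 27 minutes, so N8 has float 3.
New critical path: N4→N6→N8→N10 = 8+6+13+6 = 33 ⇒ 33 minutes.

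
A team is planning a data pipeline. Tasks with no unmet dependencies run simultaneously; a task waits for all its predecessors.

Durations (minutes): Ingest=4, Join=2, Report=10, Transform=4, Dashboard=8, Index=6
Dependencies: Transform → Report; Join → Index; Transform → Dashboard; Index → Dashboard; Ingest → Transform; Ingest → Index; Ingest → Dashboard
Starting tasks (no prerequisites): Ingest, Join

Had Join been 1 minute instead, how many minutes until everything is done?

18

As given, the longest chain is Ingest→Transform→Report = 4+4+10 = 18, so the finish is 18 minutes.
The longest path through Join is only 16 minutes, so Join has float 2.
That remains the longest chain; total 18 minutes.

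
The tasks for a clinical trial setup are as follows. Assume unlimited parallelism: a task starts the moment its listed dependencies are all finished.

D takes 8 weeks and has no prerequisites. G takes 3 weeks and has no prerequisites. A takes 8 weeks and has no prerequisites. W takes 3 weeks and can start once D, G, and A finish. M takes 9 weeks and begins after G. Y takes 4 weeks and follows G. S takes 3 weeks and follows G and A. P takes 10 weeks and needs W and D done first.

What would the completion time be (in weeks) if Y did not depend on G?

With the dependency in place, D→W→P = 8+3+10 = 21 sets the finish at 21 weeks.
Without G→Y, Y's earliest start moves from 3 to 0.
After: D→W→P = 8+3+10 = 21 → 21 weeks.

21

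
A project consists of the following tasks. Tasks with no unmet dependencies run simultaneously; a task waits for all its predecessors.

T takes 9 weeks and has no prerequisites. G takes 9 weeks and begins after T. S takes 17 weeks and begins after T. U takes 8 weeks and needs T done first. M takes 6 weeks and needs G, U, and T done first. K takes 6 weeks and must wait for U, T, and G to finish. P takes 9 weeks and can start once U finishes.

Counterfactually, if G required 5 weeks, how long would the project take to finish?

26

Actual critical path: T→S = 9+17 = 26 ⇒ 26 weeks.
G is off the critical path — its longest chain is 24 weeks, giving 2 of slack.
No other chain overtakes it, so the finish is 26 weeks.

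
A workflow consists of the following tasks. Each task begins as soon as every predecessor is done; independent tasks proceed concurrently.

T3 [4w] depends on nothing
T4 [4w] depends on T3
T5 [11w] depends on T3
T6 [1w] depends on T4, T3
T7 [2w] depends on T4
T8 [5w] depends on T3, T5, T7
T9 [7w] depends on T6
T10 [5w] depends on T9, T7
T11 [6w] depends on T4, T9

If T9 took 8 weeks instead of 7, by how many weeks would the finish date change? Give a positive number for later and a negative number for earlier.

1

Critical path before the change: T3→T4→T6→T9→T11 = 4+4+1+7+6 = 22 giving 22 weeks.
Since T9 is critical, the +1 change carries straight to that chain (now 23 weeks).
The critical path is still T3→T4→T6→T9→T11; finish is now 23 weeks.
Change in finish: 23 − 22 = +1 weeks.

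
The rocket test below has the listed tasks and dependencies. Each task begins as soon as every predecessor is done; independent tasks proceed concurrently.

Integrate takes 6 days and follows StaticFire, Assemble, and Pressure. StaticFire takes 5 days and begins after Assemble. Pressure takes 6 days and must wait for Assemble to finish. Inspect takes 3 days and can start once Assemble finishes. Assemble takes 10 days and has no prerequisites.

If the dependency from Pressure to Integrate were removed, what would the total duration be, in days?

21

Before: longest chain Assemble→Pressure→Integrate = 10+6+6 = 22, finish 22.
Without Pressure→Integrate, Integrate's earliest start moves from 16 to 15.
The longest chain is now Assemble→StaticFire→Integrate = 10+5+6 = 21, so the project takes 21 days.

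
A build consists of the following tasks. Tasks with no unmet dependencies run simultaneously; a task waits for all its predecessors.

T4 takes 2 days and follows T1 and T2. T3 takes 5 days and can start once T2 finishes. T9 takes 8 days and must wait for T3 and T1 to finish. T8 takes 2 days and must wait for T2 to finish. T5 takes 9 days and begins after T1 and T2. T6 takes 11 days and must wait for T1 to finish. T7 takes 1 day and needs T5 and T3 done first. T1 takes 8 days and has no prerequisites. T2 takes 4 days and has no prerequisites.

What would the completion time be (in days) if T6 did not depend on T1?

18

With the dependency in place, T1→T6 = 8+11 = 19 sets the finish at 19 days.
Without T1→T6, T6's earliest start moves from 8 to 0.
New critical path: T1→T5→T7 = 8+9+1 = 18 ⇒ 18 days.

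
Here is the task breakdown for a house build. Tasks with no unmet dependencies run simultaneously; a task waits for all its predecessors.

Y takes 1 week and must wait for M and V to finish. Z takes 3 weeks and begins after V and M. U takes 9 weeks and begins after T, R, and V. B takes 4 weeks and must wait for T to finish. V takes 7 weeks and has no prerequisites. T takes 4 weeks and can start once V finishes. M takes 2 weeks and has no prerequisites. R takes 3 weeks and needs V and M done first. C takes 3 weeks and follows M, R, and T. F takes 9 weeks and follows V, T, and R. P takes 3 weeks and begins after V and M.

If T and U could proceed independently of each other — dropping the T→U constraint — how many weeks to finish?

Before: longest chain V→T→F = 7+4+9 = 20, finish 20.
Without T→U, U's earliest start moves from 11 to 10.
After: V→T→F = 7+4+9 = 20 → 20 weeks.

20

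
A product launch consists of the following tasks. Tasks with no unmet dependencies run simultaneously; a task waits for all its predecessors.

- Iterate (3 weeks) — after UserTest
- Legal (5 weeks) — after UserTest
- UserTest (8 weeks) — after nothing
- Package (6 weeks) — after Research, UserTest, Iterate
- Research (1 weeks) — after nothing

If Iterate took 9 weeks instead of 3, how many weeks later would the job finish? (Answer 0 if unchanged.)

The binding path is UserTest→Iterate→Package = 8+3+6 = 17; finish at 17 weeks.
Since Iterate is critical, the +6 change carries straight to that chain (now 23 weeks).
That remains the longest chain; total 23 weeks.
Change in finish: 23 − 17 = +6 weeks.

6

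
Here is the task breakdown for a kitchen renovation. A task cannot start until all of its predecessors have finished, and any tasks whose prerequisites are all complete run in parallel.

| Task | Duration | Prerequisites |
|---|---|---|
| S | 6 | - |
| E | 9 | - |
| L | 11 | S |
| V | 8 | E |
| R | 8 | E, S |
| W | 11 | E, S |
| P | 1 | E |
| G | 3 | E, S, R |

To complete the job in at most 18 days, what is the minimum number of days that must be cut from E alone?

Current finish: 20 days; target: 18.
E is on every critical path, so each day cut from E cuts the finish by one (this holds down to a finish of 17).
Need 20 − 18 = 2 days off E → E becomes 7 days, finish becomes 18.

2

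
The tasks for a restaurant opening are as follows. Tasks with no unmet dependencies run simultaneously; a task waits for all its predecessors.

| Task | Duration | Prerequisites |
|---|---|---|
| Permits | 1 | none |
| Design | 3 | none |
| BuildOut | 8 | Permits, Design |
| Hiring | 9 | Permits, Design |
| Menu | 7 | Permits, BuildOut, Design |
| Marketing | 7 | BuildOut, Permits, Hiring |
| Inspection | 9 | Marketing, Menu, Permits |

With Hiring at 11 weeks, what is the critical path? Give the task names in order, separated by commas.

Design, Hiring, Marketing, Inspection

Baseline: Design→Hiring→Marketing→Inspection = 3+9+7+9 = 28 → 28 weeks.
Hiring lies on that path, so at 11 weeks the path becomes 30 weeks.
That remains the longest chain; total 30 weeks.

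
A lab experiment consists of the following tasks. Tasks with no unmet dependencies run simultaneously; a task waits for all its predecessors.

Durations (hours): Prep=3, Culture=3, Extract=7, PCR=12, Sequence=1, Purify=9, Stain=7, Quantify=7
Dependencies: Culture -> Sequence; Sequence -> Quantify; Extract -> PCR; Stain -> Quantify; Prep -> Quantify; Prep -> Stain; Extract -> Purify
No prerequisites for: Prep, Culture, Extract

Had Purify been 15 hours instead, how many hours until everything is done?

22

As given, the longest chain is Extract→PCR = 7+12 = 19, so the finish is 19 hours.
The longest path through Purify is only 16 hours, so Purify has float 3.
The binding chain switches to Extract→Purify = 7+15 = 22; finish 22 hours.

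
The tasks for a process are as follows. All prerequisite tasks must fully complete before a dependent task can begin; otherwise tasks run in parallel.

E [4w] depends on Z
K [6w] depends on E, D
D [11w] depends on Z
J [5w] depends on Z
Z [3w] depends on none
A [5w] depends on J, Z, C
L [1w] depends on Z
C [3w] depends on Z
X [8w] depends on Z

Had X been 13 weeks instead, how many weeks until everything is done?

20

Baseline: Z→D→K = 3+11+6 = 20 → 20 weeks.
X is off the critical path — its longest chain is 11 weeks, giving 9 of slack.
The critical path is still Z→D→K; finish is now 20 weeks.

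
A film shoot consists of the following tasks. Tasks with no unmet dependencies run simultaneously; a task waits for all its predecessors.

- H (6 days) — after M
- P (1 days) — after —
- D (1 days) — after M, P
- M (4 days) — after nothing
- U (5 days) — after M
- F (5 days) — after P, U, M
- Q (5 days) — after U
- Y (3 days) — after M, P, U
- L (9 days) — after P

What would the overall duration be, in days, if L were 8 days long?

Baseline: M→U→F = 4+5+5 = 14 → 14 days.
L is off the critical path — its longest chain is 10 days, giving 4 of slack.
No other chain overtakes it, so the finish is 14 days.

14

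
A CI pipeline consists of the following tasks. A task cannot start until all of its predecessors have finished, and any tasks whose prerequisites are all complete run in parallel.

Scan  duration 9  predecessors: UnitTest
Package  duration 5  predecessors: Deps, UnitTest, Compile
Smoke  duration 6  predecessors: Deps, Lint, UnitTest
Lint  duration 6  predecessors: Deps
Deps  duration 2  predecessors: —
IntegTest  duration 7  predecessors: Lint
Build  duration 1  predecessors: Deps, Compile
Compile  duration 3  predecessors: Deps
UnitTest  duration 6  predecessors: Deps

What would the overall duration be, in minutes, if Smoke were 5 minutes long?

As given, the longest chain is Deps→UnitTest→Scan = 2+6+9 = 17, so the finish is 17 minutes.
Smoke is off the critical path — its longest chain is 14 minutes, giving 3 of slack.
The critical path is still Deps→UnitTest→Scan; finish is now 17 minutes.

17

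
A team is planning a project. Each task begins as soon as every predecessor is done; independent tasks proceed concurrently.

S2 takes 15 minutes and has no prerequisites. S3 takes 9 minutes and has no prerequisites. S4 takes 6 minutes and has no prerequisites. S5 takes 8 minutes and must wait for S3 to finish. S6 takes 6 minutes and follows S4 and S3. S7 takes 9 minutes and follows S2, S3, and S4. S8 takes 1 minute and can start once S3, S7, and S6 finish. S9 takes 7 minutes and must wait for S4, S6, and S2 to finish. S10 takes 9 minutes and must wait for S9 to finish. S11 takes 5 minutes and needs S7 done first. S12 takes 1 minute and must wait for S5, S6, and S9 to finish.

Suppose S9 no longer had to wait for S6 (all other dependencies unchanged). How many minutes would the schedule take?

Before: longest chain S2→S9→S10 = 15+7+9 = 31, finish 31.
Dropping S6→S9 doesn't change S9's earliest start (15); another predecessor still binds.
New critical path: S2→S9→S10 = 15+7+9 = 31 ⇒ 31 minutes.

31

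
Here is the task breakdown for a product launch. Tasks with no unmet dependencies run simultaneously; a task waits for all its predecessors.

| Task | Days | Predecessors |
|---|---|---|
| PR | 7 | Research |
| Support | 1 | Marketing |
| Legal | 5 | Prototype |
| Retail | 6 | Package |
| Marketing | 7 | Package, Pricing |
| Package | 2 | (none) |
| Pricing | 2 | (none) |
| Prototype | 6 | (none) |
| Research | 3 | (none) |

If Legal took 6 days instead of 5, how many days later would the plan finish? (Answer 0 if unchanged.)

1

The binding path is Prototype→Legal = 6+5 = 11; finish at 11 days.
Legal is on the critical path; changing it to 6 makes that path 12 days.
The critical path is still Prototype→Legal; finish is now 12 days.
Change in finish: 12 − 11 = +1 days.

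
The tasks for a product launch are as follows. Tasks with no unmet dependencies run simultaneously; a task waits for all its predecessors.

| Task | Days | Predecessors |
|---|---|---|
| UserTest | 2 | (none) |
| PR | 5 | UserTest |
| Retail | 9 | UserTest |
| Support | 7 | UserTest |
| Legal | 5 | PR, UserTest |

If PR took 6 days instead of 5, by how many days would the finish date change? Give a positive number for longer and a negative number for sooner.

As given, the longest chain is UserTest→PR→Legal = 2+5+5 = 12, so the finish is 12 days.
Since PR is critical, the +1 change carries straight to that chain (now 13 days).
That remains the longest chain; total 13 days.
Change in finish: 13 − 12 = +1 days.

1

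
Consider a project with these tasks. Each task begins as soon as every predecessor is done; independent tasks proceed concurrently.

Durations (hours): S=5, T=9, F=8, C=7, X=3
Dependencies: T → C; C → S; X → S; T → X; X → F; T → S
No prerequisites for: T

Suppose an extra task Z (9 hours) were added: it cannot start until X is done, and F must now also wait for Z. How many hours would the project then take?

Originally the project takes 21 hours.
With Z inserted, F now waits for max(X, Z).
New critical path: T→X→Z→F = 9+3+9+8 = 29 ⇒ 29 hours.

29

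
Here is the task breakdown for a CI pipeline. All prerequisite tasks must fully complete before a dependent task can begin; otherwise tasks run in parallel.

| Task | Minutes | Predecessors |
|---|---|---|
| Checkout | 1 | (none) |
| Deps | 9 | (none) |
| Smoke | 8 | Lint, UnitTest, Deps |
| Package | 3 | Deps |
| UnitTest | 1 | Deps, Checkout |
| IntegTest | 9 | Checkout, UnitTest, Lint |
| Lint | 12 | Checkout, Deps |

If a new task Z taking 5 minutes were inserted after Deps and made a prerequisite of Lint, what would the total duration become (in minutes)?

Originally the plan takes 30 minutes.
With Z inserted, Lint now waits for max(Checkout, Deps, Z).
New critical path: Deps→Z→Lint→IntegTest = 9+5+12+9 = 35 ⇒ 35 minutes.

35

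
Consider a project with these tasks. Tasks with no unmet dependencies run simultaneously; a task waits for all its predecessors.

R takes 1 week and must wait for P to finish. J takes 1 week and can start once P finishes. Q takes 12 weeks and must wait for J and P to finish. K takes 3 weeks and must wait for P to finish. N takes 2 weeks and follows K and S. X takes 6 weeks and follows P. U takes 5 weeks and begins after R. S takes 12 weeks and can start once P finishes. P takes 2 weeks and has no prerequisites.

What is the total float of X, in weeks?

8

The longest chain is P→S→N = 2+12+2 = 16; overall finish 16 weeks.
The longest chain containing X totals 8 weeks.
Slack of X = 10 − 2 = 8 weeks.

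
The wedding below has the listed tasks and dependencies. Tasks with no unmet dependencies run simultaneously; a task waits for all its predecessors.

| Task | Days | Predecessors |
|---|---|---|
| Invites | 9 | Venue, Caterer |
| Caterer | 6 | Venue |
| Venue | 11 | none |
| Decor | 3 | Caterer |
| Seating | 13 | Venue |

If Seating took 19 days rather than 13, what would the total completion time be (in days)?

As given, the longest chain is Venue→Caterer→Invites = 11+6+9 = 26, so the finish is 26 days.
The longest path through Seating is only 24 days, so Seating has float 2.
The binding chain switches to Venue→Seating = 11+19 = 30; finish 30 days.

30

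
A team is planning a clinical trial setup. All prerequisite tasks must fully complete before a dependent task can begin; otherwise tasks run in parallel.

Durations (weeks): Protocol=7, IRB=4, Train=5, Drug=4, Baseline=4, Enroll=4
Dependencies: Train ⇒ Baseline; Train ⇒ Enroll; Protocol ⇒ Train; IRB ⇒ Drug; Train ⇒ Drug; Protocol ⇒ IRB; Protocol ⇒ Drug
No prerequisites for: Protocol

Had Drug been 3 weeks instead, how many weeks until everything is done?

16

Baseline: Protocol→Train→Drug = 7+5+4 = 16 → 16 weeks.
Drug is on the critical path; changing it to 3 makes that path 15 weeks.
New critical path: Protocol→Train→Baseline = 7+5+4 = 16 ⇒ 16 weeks.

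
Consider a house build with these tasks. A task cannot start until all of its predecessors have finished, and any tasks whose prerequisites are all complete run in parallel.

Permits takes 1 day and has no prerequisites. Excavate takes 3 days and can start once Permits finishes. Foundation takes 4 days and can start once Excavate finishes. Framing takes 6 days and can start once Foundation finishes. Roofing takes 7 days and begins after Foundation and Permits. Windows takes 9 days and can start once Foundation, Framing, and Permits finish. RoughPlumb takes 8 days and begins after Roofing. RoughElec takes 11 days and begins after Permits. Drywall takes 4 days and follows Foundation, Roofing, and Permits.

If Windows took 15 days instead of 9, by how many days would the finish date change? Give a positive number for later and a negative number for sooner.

Critical path before the change: Permits→Excavate→Foundation→Framing→Windows = 1+3+4+6+9 = 23 giving 23 days.
Since Windows is critical, the +6 change carries straight to that chain (now 29 days).
That remains the longest chain; total 29 days.
Change in finish: 29 − 23 = +6 days.

6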